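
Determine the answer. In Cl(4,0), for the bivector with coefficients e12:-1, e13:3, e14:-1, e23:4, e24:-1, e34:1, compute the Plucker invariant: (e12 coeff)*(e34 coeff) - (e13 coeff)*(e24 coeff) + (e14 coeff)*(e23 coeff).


Plucker relation: af - be + cd
a*f = (-1)*1 = -1
b*e = 3*(-1) = -3
c*d = (-1)*4 = -4
af - be + cd = -1 - (-3) + (-4)
= -2


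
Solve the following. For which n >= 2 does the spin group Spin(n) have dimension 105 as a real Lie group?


dim Spin(n) = dim so(n) = n(n-1)/2.
Solve n(n-1)/2 = 105, i.e. n^2 - n - 210 = 0.
Discriminant = 1 + 8*105 = 841
n = (1 + sqrt(841))/2 = (1 + 29)/2 = 15


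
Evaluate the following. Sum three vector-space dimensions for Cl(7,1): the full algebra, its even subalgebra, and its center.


n = 7 + 1 = 8
Total dim = 2^8 = 256
Even subalgebra dim = 2^7 = 128
n is even, so center dim = 1
Sum = 256 + 128 + 1 = 385


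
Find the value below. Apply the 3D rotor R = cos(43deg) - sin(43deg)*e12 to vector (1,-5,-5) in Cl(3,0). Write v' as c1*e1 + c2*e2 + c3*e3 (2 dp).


Rotor R = cos(43deg) - sin(43deg)*e12
Rotation angle theta = 2 * 43 = 86 degrees in the e12 plane (e1 -> e2).
The component perpendicular to the plane (e3) is invariant: v'_3 = v3 = -5.00
cos(86deg) = 0.0698, sin(86deg) = 0.9976
v'_1 = v1*cos(theta) - v2*sin(theta) = 1*0.0698 - (-5)*0.9976 = 5.06
v'_2 = v1*sin(theta) + v2*cos(theta) = 1*0.9976 + (-5)*0.0698 = 0.65
v' = 5.06*e1 + 0.65*e2 - 5.00*e3


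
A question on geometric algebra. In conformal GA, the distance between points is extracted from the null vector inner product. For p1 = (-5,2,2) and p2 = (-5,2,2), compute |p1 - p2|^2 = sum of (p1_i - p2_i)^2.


p1 - p2 = (0, 0, 0)
|p1 - p2|^2 = 0^2 + 0^2 + 0^2
= 0 + 0 + 0
= 0


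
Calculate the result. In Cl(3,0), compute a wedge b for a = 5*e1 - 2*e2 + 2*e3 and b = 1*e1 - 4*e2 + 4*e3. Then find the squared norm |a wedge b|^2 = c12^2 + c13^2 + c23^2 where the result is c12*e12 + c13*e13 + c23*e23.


a wedge b = (a1*b2 - a2*b1)*e12 + (a1*b3 - a3*b1)*e13 + (a2*b3 - a3*b2)*e23
e12 coeff: 5*(-4) - (-2)*1 = -20 - (-2) = -18
e13 coeff: 5*4 - 2*1 = 20 - 2 = 18
e23 coeff: (-2)*4 - 2*(-4) = -8 - (-8) = 0
|a wedge b|^2 = (-18)^2 + 18^2 + 0^2
= 324 + 324 + 0
= 648


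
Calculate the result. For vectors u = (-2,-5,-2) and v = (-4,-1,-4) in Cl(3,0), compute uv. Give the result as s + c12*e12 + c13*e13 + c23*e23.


In Cl(3,0): e_i^2 = 1, e_ie_j = -e_je_i for i != j.
Scalar part = u . v = (-2)*(-4) + (-5)*(-1) + (-2)*(-4)
= 8 + 5 + 8 = 21
e12 coeff = (-2)*(-1) - (-5)*(-4) = 2 - 20 = -18
e13 coeff = (-2)*(-4) - (-2)*(-4) = 8 - 8 = 0
e23 coeff = (-5)*(-4) - (-2)*(-1) = 20 - 2 = 18
uv = 21 - 18*e12 + 0*e13 + 18*e23


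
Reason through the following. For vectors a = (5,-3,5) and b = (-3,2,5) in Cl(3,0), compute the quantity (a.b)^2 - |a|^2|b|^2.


a . b = 5*(-3) + (-3)*2 + 5*5
= -15 + (-6) + 25 = 4
|a|^2 = 5^2 + (-3)^2 + 5^2 = 59
|b|^2 = (-3)^2 + 2^2 + 5^2 = 38
(a.b)^2 = 4^2 = 16
|a|^2 * |b|^2 = 59 * 38 = 2242
Result = 16 - 2242 = -2226


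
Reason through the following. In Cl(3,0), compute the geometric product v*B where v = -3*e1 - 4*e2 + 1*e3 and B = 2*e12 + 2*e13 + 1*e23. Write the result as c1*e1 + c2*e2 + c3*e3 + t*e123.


vB has grade-1 (vector) and grade-3 (trivector) parts: vB = (v _| B) + (v ^ B).
Vector part <vB>_1:
  e1: -v2*b12 - v3*b13 = -(-4)*(2) - (1)*(2) = 6
  e2: v1*b12 - v3*b23 = (-3)*(2) - (1)*(1) = -7
  e3: v1*b13 + v2*b23 = (-3)*(2) + (-4)*(1) = -10
Trivector part <vB>_3:
  e123: v1*b23 - v2*b13 + v3*b12 = (-3)*(1) - (-4)*(2) + (1)*(2) = 7
vB = 6*e1 - 7*e2 - 10*e3 + 7*e123


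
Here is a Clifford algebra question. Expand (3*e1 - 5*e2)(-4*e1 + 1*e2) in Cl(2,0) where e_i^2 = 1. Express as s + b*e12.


Expand: (3*e1 - 5*e2)(-4*e1 + 1*e2)
= 3*(-4)*e1e1 + 3*1*e1e2 + (-5)*(-4)*e2e1 + (-5)*1*e2e2
Using e1^2 = e2^2 = 1, e2e1 = -e1e2:
Scalar part s = 3*(-4) + (-5)*1 = -12 + (-5) = -17
Bivector part b = 3*1 - (-5)*(-4) = 3 - 20 = -17
uv = -17 - 17*e12


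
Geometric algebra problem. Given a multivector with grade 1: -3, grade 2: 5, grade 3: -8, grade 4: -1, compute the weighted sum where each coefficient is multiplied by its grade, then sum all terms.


Grade-weighted sum = sum of grade_k * coefficient_k
1*(-3) = -3
2*5 = 10
3*(-8) = -24
4*(-1) = -4
Total = -3 + 10 + (-24) + (-4) = -21


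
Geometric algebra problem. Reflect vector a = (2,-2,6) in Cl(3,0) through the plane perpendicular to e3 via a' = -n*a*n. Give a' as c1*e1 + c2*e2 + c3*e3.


Reflection formula: a' = -n*a*n, with n = e3 (unit vector, n^2 = 1).
For reflection through hyperplane perp to e3:
The component along e3 flips sign, others stay.
a = (2, -2, 6)
a' = (2, -2, -6)
a' = 2*e1 - 2*e2 - 6*e3


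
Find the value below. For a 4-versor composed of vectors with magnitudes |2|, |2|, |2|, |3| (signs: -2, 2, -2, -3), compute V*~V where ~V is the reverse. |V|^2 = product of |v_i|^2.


Each vector v_i has |v_i|^2 = s_i^2
Squared scales: (-2)^2 = 4, 2^2 = 4, (-2)^2 = 4, (-3)^2 = 9
|V|^2 = 4 * 4 * 4 * 9
= 576


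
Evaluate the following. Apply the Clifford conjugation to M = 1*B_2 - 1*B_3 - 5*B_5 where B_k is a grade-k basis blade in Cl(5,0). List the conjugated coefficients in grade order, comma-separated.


Clifford conjugate sign for grade k: (-1)^(k(k+1)/2)
Grade 2: (-1)^(2*3/2) = (-1)^3 = -1, coeff 1 -> -1
Grade 3: (-1)^(3*4/2) = (-1)^6 = 1, coeff -1 -> -1
Grade 5: (-1)^(5*6/2) = (-1)^15 = -1, coeff -5 -> 5
Conjugated coefficients: -1, -1, 5


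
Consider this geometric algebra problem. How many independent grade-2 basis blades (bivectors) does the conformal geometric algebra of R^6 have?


The conformal model of R^6 uses Cl(7,1) with m = 6 + 2 = 8 generators.
Number of grade-2 blades = C(m, 2) = C(8, 2)
= 8*7/2 = 28


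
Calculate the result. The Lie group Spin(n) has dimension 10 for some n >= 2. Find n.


dim Spin(n) = dim so(n) = n(n-1)/2.
Solve n(n-1)/2 = 10, i.e. n^2 - n - 20 = 0.
Discriminant = 1 + 8*10 = 81
n = (1 + sqrt(81))/2 = (1 + 9)/2 = 5


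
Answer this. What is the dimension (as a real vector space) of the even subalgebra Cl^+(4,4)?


Even subalgebra dimension = 2^(n-1)
n = 4 + 4 = 8
2^(8 - 1) = 2^7 = 128
Verification: sum of C(8,k) for even k = 1 + 28 + 70 + 28 + 1 = 128
Result = 128


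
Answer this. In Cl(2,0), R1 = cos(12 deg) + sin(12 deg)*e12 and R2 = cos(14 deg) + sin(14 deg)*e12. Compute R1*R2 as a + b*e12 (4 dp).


Same-plane rotors commute and their half-angles add:
R1*R2 = cos(a1 + a2) + sin(a1 + a2)*e12.
a1 + a2 = 12 + 14 = 26 deg
cos(26 deg) = 0.8988
sin(26 deg) = 0.4384
R1*R2 = 0.8988 + 0.4384*e12


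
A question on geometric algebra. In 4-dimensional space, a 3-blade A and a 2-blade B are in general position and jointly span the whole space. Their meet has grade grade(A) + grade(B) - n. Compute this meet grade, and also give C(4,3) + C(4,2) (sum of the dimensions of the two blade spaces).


Meet grade = grade(A) + grade(B) - n
= 3 + 2 - 4 = 1
C(4,3) = 4
C(4,2) = 6
dim_A + dim_B = 4 + 6 = 10


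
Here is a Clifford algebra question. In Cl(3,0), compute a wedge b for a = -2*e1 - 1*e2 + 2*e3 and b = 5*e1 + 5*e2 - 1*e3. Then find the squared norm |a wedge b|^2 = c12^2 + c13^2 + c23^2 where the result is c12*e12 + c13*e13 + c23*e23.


a wedge b = (a1*b2 - a2*b1)*e12 + (a1*b3 - a3*b1)*e13 + (a2*b3 - a3*b2)*e23
e12 coeff: (-2)*5 - (-1)*5 = -10 - (-5) = -5
e13 coeff: (-2)*(-1) - 2*5 = 2 - 10 = -8
e23 coeff: (-1)*(-1) - 2*5 = 1 - 10 = -9
|a wedge b|^2 = (-5)^2 + (-8)^2 + (-9)^2
= 25 + 64 + 81
= 170


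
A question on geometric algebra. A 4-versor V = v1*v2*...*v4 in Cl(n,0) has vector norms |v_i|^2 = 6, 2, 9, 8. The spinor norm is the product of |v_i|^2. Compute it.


Spinor norm N(V) = |v1|^2 * |v2|^2 * ... * |v4|^2
= 6 * 2 * 9 * 8
Running product: 6, 12, 108, 864
N(V) = 864


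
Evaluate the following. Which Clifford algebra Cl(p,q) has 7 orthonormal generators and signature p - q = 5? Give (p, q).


We need p + q = 7 and p - q = 5.
Adding: 2p = 7 + 5 = 12, so p = 6.
Then q = 7 - 6 = 1.
(p, q) = (6, 1)


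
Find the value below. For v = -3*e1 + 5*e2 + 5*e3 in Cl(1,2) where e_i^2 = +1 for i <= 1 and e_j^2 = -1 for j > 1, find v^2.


v^2 = sum of c_i^2 * e_i^2
Positive signature terms (e_i^2 = +1): (-3)^2 = 9
Negative signature terms (e_j^2 = -1): 5^2 + 5^2 = 50
v^2 = 9 - 50 = -41


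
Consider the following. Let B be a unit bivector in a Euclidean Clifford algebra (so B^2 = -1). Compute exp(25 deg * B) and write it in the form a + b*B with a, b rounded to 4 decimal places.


For a unit bivector B with B^2 = -1, the exponential series gives
e^(theta*B) = cos(theta) + sin(theta)*B (the GA analogue of Euler's formula).
theta = 25 degrees = 0.436332 rad
cos(25 deg) = 0.9063
sin(25 deg) = 0.4226
exp(theta*B) = 0.9063 + 0.4226*B


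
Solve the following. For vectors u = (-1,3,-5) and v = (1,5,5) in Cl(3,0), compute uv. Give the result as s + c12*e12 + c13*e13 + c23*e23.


In Cl(3,0): e_i^2 = 1, e_ie_j = -e_je_i for i != j.
Scalar part = u . v = (-1)*1 + 3*5 + (-5)*5
= -1 + 15 + (-25) = -11
e12 coeff = (-1)*5 - 3*1 = -5 - 3 = -8
e13 coeff = (-1)*5 - (-5)*1 = -5 - (-5) = 0
e23 coeff = 3*5 - (-5)*5 = 15 - (-25) = 40
uv = -11 - 8*e12 + 0*e13 + 40*e23


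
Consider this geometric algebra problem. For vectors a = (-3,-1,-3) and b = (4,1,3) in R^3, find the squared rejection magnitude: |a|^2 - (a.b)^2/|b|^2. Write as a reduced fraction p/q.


|a|^2 = (-3)^2 + (-1)^2 + (-3)^2 = 19
|b|^2 = 4^2 + 1^2 + 3^2 = 26
a . b = (-3)*4 + (-1)*1 + (-3)*3 = -22
(a.b)^2 = (-22)^2 = 484
|rej|^2 = 19 - 484/26
= (494 - 484)/26
= 10/26
In lowest terms: 5/13


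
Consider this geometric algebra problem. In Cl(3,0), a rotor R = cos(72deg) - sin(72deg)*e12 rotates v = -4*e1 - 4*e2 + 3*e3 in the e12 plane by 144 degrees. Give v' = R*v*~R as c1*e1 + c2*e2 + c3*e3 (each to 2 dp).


Rotor R = cos(72deg) - sin(72deg)*e12
Rotation angle theta = 2 * 72 = 144 degrees in the e12 plane (e1 -> e2).
The component perpendicular to the plane (e3) is invariant: v'_3 = v3 = 3.00
cos(144deg) = -0.8090, sin(144deg) = 0.5878
v'_1 = v1*cos(theta) - v2*sin(theta) = -4*(-0.8090) - (-4)*0.5878 = 5.59
v'_2 = v1*sin(theta) + v2*cos(theta) = -4*0.5878 + (-4)*(-0.8090) = 0.88
v' = 5.59*e1 + 0.88*e2 + 3.00*e3


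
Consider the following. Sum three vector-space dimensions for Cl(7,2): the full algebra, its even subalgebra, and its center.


n = 7 + 2 = 9
Total dim = 2^9 = 512
Even subalgebra dim = 2^8 = 256
n is odd, so center dim = 2
Sum = 512 + 256 + 2 = 770


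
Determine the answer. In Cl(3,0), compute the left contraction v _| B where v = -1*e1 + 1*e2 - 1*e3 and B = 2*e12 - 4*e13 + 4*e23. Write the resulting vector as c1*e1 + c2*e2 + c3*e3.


Left contraction v _| B = <vB>_1 (grade-1 part of the geometric product vB).
Using e1_|e12 = e2, e2_|e12 = -e1, e1_|e13 = e3, e3_|e13 = -e1, e2_|e23 = e3, e3_|e23 = -e2:
e1 coeff: -v2*b12 - v3*b13 = -(1)*(2) - (-1)*(-4) = -6
e2 coeff: v1*b12 - v3*b23 = (-1)*(2) - (-1)*(4) = 2
e3 coeff: v1*b13 + v2*b23 = (-1)*(-4) + (1)*(4) = 8
v _| B = -6*e1 + 2*e2 + 8*e3


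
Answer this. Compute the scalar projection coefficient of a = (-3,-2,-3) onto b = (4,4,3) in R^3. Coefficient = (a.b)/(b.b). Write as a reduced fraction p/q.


Projection coefficient = (a . b) / (b . b)
a . b = (-3)*4 + (-2)*4 + (-3)*3
= -12 + (-8) + (-9) = -29
b . b = 4^2 + 4^2 + 3^2
= 16 + 16 + 9 = 41
Coefficient = -29/41
In lowest terms: -29/41


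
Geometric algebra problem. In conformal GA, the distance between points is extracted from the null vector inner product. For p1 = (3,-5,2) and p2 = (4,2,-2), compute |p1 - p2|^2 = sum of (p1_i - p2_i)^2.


p1 - p2 = (-1, -7, 4)
|p1 - p2|^2 = (-1)^2 + (-7)^2 + 4^2
= 1 + 49 + 16
= 66


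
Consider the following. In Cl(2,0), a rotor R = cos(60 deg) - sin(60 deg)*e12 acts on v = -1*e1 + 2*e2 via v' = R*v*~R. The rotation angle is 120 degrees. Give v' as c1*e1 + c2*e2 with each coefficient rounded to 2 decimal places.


Rotor R = cos(60deg) - sin(60deg)*e12
Rotation angle theta = 2 * 60 = 120 degrees
v' = R*v*~R rotates v by theta.
cos(120deg) = -0.5000, sin(120deg) = 0.8660
v'_1 = -1*cos(120deg) - 2*sin(120deg)
= -1*(-0.5000) - 2*0.8660
= -1.23
v'_2 = -1*sin(120deg) + 2*cos(120deg)
= -1*0.8660 + 2*(-0.5000)
= -1.87
v' = -1.23*e1 - 1.87*e2


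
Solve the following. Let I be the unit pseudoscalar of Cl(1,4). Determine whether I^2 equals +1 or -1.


The pseudoscalar I = e1...e_n (product of all n generators) of Cl(p,q) satisfies I^2 = (-1)^(q + n(n-1)/2).
p = 1, q = 4, n = p + q = 5
n(n-1)/2 = 5 * 4 / 2 = 10
Exponent = q + n(n-1)/2 = 4 + 10 = 14
I^2 = (-1)^14 = +1


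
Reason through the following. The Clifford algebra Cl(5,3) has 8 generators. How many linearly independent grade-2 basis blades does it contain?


Number of grade-k basis blades in Cl(p,q) with n = p + q is C(n, k).
n = 5 + 3 = 8
C(8, 2) = 8! / (2! * 6!)
= 40320 / (2 * 720)
= 28


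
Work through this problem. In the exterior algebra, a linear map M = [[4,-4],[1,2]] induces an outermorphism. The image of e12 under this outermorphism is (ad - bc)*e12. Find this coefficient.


The outermorphism of a linear map f sends e1^e2 to f(e1)^f(e2).
f(e1) = 4*e1 + 1*e2
f(e2) = -4*e1 + 2*e2
f(e1) ^ f(e2) = (4*e1 + 1*e2) ^ (-4*e1 + 2*e2)
= 4*2*e12 + 1*(-4)*e21
= (8 - (-4))*e12
= 12*e12
Coefficient = 12


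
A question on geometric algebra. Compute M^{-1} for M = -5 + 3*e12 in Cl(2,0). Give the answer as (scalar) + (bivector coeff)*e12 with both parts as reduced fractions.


M = -5 + 3*e12, where e12^2 = -1.
Since M commutes with its reverse ~M = a - b*e12, M * ~M = a^2 - b^2*e12^2 = a^2 + b^2.
So M^{-1} = ~M / (a^2 + b^2) = (a - b*e12)/(a^2 + b^2).
a^2 + b^2 = 25 + 9 = 34
Scalar part = -5/34 = -5/34
Bivector coeff = -3/34 = -3/34
M^{-1} = -5/34 - 3/34*e12


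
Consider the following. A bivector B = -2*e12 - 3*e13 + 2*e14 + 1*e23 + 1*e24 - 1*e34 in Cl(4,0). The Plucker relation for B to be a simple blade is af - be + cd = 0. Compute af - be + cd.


Plucker relation: af - be + cd
a*f = (-2)*(-1) = 2
b*e = (-3)*1 = -3
c*d = 2*1 = 2
af - be + cd = 2 - (-3) + 2
= 7


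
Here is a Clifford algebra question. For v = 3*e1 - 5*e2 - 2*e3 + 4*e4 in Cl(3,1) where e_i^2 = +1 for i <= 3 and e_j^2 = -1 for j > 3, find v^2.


v^2 = sum of c_i^2 * e_i^2
Positive signature terms (e_i^2 = +1): 3^2 + (-5)^2 + (-2)^2 = 38
Negative signature terms (e_j^2 = -1): 4^2 = 16
v^2 = 38 - 16 = 22


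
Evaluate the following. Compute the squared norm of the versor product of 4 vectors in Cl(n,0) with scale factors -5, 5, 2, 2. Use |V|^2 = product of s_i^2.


Each vector v_i has |v_i|^2 = s_i^2
Squared scales: (-5)^2 = 25, 5^2 = 25, 2^2 = 4, 2^2 = 4
|V|^2 = 25 * 25 * 4 * 4
= 10000


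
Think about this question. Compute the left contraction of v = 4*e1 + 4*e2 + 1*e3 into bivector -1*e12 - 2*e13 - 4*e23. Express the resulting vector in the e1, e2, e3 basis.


Left contraction v _| B = <vB>_1 (grade-1 part of the geometric product vB).
Using e1_|e12 = e2, e2_|e12 = -e1, e1_|e13 = e3, e3_|e13 = -e1, e2_|e23 = e3, e3_|e23 = -e2:
e1 coeff: -v2*b12 - v3*b13 = -(4)*(-1) - (1)*(-2) = 6
e2 coeff: v1*b12 - v3*b23 = (4)*(-1) - (1)*(-4) = 0
e3 coeff: v1*b13 + v2*b23 = (4)*(-2) + (4)*(-4) = -24
v _| B = 6*e1 + 0*e2 - 24*e3


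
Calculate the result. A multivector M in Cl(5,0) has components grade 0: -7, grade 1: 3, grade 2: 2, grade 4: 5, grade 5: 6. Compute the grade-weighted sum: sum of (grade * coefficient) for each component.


Grade-weighted sum = sum of grade_k * coefficient_k
0*(-7) = 0
1*3 = 3
2*2 = 4
4*5 = 20
5*6 = 30
Total = 0 + 3 + 4 + 20 + 30 = 57


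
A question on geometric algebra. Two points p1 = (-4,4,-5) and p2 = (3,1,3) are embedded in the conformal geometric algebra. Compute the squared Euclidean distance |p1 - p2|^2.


p1 - p2 = (-7, 3, -8)
|p1 - p2|^2 = (-7)^2 + 3^2 + (-8)^2
= 49 + 9 + 64
= 122


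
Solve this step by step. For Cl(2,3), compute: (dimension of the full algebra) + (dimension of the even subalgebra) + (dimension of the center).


n = 2 + 3 = 5
Total dim = 2^5 = 32
Even subalgebra dim = 2^4 = 16
n is odd, so center dim = 2
Sum = 32 + 16 + 2 = 50


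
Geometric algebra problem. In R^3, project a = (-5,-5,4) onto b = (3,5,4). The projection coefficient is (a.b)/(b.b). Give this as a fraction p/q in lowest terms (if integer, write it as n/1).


Projection coefficient = (a . b) / (b . b)
a . b = (-5)*3 + (-5)*5 + 4*4
= -15 + (-25) + 16 = -24
b . b = 3^2 + 5^2 + 4^2
= 9 + 25 + 16 = 50
Coefficient = -24/50
In lowest terms: -12/25


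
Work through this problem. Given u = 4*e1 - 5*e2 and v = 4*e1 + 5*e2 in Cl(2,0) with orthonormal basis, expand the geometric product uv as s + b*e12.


Expand: (4*e1 - 5*e2)(4*e1 + 5*e2)
= 4*4*e1e1 + 4*5*e1e2 + (-5)*4*e2e1 + (-5)*5*e2e2
Using e1^2 = e2^2 = 1, e2e1 = -e1e2:
Scalar part s = 4*4 + (-5)*5 = 16 + (-25) = -9
Bivector part b = 4*5 - (-5)*4 = 20 - (-20) = 40
uv = -9 + 40*e12


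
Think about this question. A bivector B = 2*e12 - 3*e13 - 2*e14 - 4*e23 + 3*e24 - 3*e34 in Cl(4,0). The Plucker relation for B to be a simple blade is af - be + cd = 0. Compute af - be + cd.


Plucker relation: af - be + cd
a*f = 2*(-3) = -6
b*e = (-3)*3 = -9
c*d = (-2)*(-4) = 8
af - be + cd = -6 - (-9) + 8
= 11


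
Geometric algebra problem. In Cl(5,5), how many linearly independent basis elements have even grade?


Even subalgebra dimension = 2^(n-1)
n = 5 + 5 = 10
2^(10 - 1) = 2^9 = 512
Verification: sum of C(10,k) for even k = 1 + 45 + 210 + 210 + 45 + 1 = 512
Result = 512


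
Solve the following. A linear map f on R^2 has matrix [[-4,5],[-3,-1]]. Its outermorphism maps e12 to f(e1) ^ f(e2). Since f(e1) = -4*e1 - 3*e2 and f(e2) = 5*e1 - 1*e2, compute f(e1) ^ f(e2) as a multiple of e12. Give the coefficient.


The outermorphism of a linear map f sends e1^e2 to f(e1)^f(e2).
f(e1) = -4*e1 - 3*e2
f(e2) = 5*e1 - 1*e2
f(e1) ^ f(e2) = (-4*e1 - 3*e2) ^ (5*e1 - 1*e2)
= (-4)*(-1)*e12 + (-3)*5*e21
= (4 - (-15))*e12
= 19*e12
Coefficient = 19


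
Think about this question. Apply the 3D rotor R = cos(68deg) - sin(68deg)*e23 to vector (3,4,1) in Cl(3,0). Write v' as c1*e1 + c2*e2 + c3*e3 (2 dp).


Rotor R = cos(68deg) - sin(68deg)*e23
Rotation angle theta = 2 * 68 = 136 degrees in the e23 plane (e2 -> e3).
The component perpendicular to the plane (e1) is invariant: v'_1 = v1 = 3.00
cos(136deg) = -0.7193, sin(136deg) = 0.6947
v'_2 = v2*cos(theta) - v3*sin(theta) = 4*(-0.7193) - 1*0.6947 = -3.57
v'_3 = v2*sin(theta) + v3*cos(theta) = 4*0.6947 + 1*(-0.7193) = 2.06
v' = 3.00*e1 - 3.57*e2 + 2.06*e3


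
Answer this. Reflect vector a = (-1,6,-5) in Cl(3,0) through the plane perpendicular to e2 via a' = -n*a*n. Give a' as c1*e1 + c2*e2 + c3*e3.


Reflection formula: a' = -n*a*n, with n = e2 (unit vector, n^2 = 1).
For reflection through hyperplane perp to e2:
The component along e2 flips sign, others stay.
a = (-1, 6, -5)
a' = (-1, -6, -5)
a' = -1*e1 - 6*e2 - 5*e3


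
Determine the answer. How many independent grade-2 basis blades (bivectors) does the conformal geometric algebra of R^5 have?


The conformal model of R^5 uses Cl(6,1) with m = 5 + 2 = 7 generators.
Number of grade-2 blades = C(m, 2) = C(7, 2)
= 7*6/2 = 21


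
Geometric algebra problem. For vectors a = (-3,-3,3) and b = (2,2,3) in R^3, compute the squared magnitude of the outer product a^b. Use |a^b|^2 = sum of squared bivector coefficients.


a wedge b = (a1*b2 - a2*b1)*e12 + (a1*b3 - a3*b1)*e13 + (a2*b3 - a3*b2)*e23
e12 coeff: (-3)*2 - (-3)*2 = -6 - (-6) = 0
e13 coeff: (-3)*3 - 3*2 = -9 - 6 = -15
e23 coeff: (-3)*3 - 3*2 = -9 - 6 = -15
|a wedge b|^2 = 0^2 + (-15)^2 + (-15)^2
= 0 + 225 + 225
= 450


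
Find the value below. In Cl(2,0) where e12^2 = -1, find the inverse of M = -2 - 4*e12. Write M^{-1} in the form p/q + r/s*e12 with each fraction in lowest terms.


M = -2 - 4*e12, where e12^2 = -1.
Since M commutes with its reverse ~M = a - b*e12, M * ~M = a^2 - b^2*e12^2 = a^2 + b^2.
So M^{-1} = ~M / (a^2 + b^2) = (a - b*e12)/(a^2 + b^2).
a^2 + b^2 = 4 + 16 = 20
Scalar part = -2/20 = -1/10
Bivector coeff = 4/20 = 1/5
M^{-1} = -1/10 + 1/5*e12


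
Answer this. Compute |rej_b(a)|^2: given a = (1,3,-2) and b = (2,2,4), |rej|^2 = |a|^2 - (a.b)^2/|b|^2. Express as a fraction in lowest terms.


|a|^2 = 1^2 + 3^2 + (-2)^2 = 14
|b|^2 = 2^2 + 2^2 + 4^2 = 24
a . b = 1*2 + 3*2 + (-2)*4 = 0
(a.b)^2 = 0^2 = 0
|rej|^2 = 14 - 0/24
= (336 - 0)/24
= 336/24
In lowest terms: 14/1


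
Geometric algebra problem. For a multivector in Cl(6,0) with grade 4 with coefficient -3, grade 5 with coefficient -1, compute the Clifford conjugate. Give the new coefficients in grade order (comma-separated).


Clifford conjugate sign for grade k: (-1)^(k(k+1)/2)
Grade 4: (-1)^(4*5/2) = (-1)^10 = 1, coeff -3 -> -3
Grade 5: (-1)^(5*6/2) = (-1)^15 = -1, coeff -1 -> 1
Conjugated coefficients: -3, 1


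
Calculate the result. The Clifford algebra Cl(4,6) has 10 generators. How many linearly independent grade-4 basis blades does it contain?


Number of grade-k basis blades in Cl(p,q) with n = p + q is C(n, k).
n = 4 + 6 = 10
C(10, 4) = 10! / (4! * 6!)
= 3628800 / (24 * 720)
= 210


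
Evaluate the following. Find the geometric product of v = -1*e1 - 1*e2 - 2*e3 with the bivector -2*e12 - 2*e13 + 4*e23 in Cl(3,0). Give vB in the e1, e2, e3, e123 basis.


vB has grade-1 (vector) and grade-3 (trivector) parts: vB = (v _| B) + (v ^ B).
Vector part <vB>_1:
  e1: -v2*b12 - v3*b13 = -(-1)*(-2) - (-2)*(-2) = -6
  e2: v1*b12 - v3*b23 = (-1)*(-2) - (-2)*(4) = 10
  e3: v1*b13 + v2*b23 = (-1)*(-2) + (-1)*(4) = -2
Trivector part <vB>_3:
  e123: v1*b23 - v2*b13 + v3*b12 = (-1)*(4) - (-1)*(-2) + (-2)*(-2) = -2
vB = -6*e1 + 10*e2 - 2*e3 - 2*e123


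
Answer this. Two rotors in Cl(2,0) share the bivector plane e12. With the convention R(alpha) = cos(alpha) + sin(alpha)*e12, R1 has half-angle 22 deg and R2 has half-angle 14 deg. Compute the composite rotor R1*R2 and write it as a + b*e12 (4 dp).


Same-plane rotors commute and their half-angles add:
R1*R2 = cos(a1 + a2) + sin(a1 + a2)*e12.
a1 + a2 = 22 + 14 = 36 deg
cos(36 deg) = 0.8090
sin(36 deg) = 0.5878
R1*R2 = 0.8090 + 0.5878*e12


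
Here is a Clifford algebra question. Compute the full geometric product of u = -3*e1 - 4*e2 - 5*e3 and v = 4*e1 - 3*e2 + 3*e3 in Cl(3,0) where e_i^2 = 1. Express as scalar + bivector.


In Cl(3,0): e_i^2 = 1, e_ie_j = -e_je_i for i != j.
Scalar part = u . v = (-3)*4 + (-4)*(-3) + (-5)*3
= -12 + 12 + (-15) = -15
e12 coeff = (-3)*(-3) - (-4)*4 = 9 - (-16) = 25
e13 coeff = (-3)*3 - (-5)*4 = -9 - (-20) = 11
e23 coeff = (-4)*3 - (-5)*(-3) = -12 - 15 = -27
uv = -15 + 25*e12 + 11*e13 - 27*e23


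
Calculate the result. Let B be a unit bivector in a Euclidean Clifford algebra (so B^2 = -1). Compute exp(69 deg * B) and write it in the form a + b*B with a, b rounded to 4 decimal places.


For a unit bivector B with B^2 = -1, the exponential series gives
e^(theta*B) = cos(theta) + sin(theta)*B (the GA analogue of Euler's formula).
theta = 69 degrees = 1.204277 rad
cos(69 deg) = 0.3584
sin(69 deg) = 0.9336
exp(theta*B) = 0.3584 + 0.9336*B


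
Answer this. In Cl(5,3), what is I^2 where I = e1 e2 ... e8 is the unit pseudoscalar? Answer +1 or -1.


The pseudoscalar I = e1...e_n (product of all n generators) of Cl(p,q) satisfies I^2 = (-1)^(q + n(n-1)/2).
p = 5, q = 3, n = p + q = 8
n(n-1)/2 = 8 * 7 / 2 = 28
Exponent = q + n(n-1)/2 = 3 + 28 = 31
I^2 = (-1)^31 = -1


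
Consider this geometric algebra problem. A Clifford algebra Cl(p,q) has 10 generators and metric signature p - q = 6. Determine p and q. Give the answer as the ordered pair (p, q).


We need p + q = 10 and p - q = 6.
Adding: 2p = 10 + 6 = 16, so p = 8.
Then q = 10 - 8 = 2.
(p, q) = (8, 2)


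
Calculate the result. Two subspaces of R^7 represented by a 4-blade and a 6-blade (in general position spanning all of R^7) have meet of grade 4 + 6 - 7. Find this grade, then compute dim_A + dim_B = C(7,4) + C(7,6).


Meet grade = grade(A) + grade(B) - n
= 4 + 6 - 7 = 3
C(7,4) = 35
C(7,6) = 7
dim_A + dim_B = 35 + 7 = 42


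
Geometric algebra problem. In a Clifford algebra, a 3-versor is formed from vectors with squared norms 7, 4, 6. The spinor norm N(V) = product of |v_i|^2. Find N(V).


Spinor norm N(V) = |v1|^2 * |v2|^2 * ... * |v3|^2
= 7 * 4 * 6
Running product: 7, 28, 168
N(V) = 168


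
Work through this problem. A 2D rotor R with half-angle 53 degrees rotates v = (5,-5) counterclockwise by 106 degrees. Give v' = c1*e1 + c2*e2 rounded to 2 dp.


Rotor R = cos(53deg) - sin(53deg)*e12
Rotation angle theta = 2 * 53 = 106 degrees
v' = R*v*~R rotates v by theta.
cos(106deg) = -0.2756, sin(106deg) = 0.9613
v'_1 = 5*cos(106deg) - (-5)*sin(106deg)
= 5*(-0.2756) - (-5)*0.9613
= 3.43
v'_2 = 5*sin(106deg) + (-5)*cos(106deg)
= 5*0.9613 + (-5)*(-0.2756)
= 6.18
v' = 3.43*e1 + 6.18*e2


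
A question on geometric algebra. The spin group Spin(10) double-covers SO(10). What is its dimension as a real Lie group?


Spin(n) double-covers SO(n); both have Lie algebra so(n) of dimension n(n-1)/2.
n = 10
n(n-1) = 10 * 9 = 90
dim Spin(10) = 90/2 = 45


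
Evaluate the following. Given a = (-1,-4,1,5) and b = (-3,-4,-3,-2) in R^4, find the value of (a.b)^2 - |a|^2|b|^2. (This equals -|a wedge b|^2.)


a . b = (-1)*(-3) + (-4)*(-4) + 1*(-3) + 5*(-2)
= 3 + 16 + (-3) + (-10) = 6
|a|^2 = (-1)^2 + (-4)^2 + 1^2 + 5^2 = 43
|b|^2 = (-3)^2 + (-4)^2 + (-3)^2 + (-2)^2 = 38
(a.b)^2 = 6^2 = 36
|a|^2 * |b|^2 = 43 * 38 = 1634
Result = 36 - 1634 = -1598


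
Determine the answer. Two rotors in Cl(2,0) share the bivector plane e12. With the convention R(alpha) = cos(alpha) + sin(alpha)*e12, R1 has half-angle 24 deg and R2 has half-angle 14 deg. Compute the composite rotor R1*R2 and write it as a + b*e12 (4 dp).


Same-plane rotors commute and their half-angles add:
R1*R2 = cos(a1 + a2) + sin(a1 + a2)*e12.
a1 + a2 = 24 + 14 = 38 deg
cos(38 deg) = 0.7880
sin(38 deg) = 0.6157
R1*R2 = 0.7880 + 0.6157*e12


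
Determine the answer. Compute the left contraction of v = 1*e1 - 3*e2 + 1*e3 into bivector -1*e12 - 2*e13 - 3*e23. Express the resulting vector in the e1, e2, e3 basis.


Left contraction v _| B = <vB>_1 (grade-1 part of the geometric product vB).
Using e1_|e12 = e2, e2_|e12 = -e1, e1_|e13 = e3, e3_|e13 = -e1, e2_|e23 = e3, e3_|e23 = -e2:
e1 coeff: -v2*b12 - v3*b13 = -(-3)*(-1) - (1)*(-2) = -1
e2 coeff: v1*b12 - v3*b23 = (1)*(-1) - (1)*(-3) = 2
e3 coeff: v1*b13 + v2*b23 = (1)*(-2) + (-3)*(-3) = 7
v _| B = -1*e1 + 2*e2 + 7*e3


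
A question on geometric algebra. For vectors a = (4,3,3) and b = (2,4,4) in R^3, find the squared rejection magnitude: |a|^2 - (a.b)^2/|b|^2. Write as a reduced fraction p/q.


|a|^2 = 4^2 + 3^2 + 3^2 = 34
|b|^2 = 2^2 + 4^2 + 4^2 = 36
a . b = 4*2 + 3*4 + 3*4 = 32
(a.b)^2 = 32^2 = 1024
|rej|^2 = 34 - 1024/36
= (1224 - 1024)/36
= 200/36
In lowest terms: 50/9


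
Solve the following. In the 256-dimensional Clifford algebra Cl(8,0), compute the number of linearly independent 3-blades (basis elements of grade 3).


Number of grade-k basis blades in Cl(p,q) with n = p + q is C(n, k).
n = 8 + 0 = 8
C(8, 3) = 8! / (3! * 5!)
= 40320 / (6 * 120)
= 56


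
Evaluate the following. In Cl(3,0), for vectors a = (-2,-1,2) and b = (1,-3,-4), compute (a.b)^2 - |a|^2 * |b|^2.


a . b = (-2)*1 + (-1)*(-3) + 2*(-4)
= -2 + 3 + (-8) = -7
|a|^2 = (-2)^2 + (-1)^2 + 2^2 = 9
|b|^2 = 1^2 + (-3)^2 + (-4)^2 = 26
(a.b)^2 = (-7)^2 = 49
|a|^2 * |b|^2 = 9 * 26 = 234
Result = 49 - 234 = -185


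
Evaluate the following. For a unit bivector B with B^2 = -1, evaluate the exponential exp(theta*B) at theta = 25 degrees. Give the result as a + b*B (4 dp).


For a unit bivector B with B^2 = -1, the exponential series gives
e^(theta*B) = cos(theta) + sin(theta)*B (the GA analogue of Euler's formula).
theta = 25 degrees = 0.436332 rad
cos(25 deg) = 0.9063
sin(25 deg) = 0.4226
exp(theta*B) = 0.9063 + 0.4226*B


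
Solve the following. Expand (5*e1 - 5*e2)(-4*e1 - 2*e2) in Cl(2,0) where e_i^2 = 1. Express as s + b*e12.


Expand: (5*e1 - 5*e2)(-4*e1 - 2*e2)
= 5*(-4)*e1e1 + 5*(-2)*e1e2 + (-5)*(-4)*e2e1 + (-5)*(-2)*e2e2
Using e1^2 = e2^2 = 1, e2e1 = -e1e2:
Scalar part s = 5*(-4) + (-5)*(-2) = -20 + 10 = -10
Bivector part b = 5*(-2) - (-5)*(-4) = -10 - 20 = -30
uv = -10 - 30*e12


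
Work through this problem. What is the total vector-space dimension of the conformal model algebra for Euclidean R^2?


The conformal model of R^2 uses Cl(3,1): the 2 Euclidean generators plus two extra orthogonal generators e+ (e+^2 = +1) and e- (e-^2 = -1), from which the null vectors e0, einf are built.
Number of generators m = 2 + 2 = 4.
dim Cl(p,q) = 2^m = 2^4 = 16


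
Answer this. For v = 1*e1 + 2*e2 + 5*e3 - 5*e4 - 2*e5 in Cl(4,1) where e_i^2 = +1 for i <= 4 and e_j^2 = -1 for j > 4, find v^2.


v^2 = sum of c_i^2 * e_i^2
Positive signature terms (e_i^2 = +1): 1^2 + 2^2 + 5^2 + (-5)^2 = 55
Negative signature terms (e_j^2 = -1): (-2)^2 = 4
v^2 = 55 - 4 = 51


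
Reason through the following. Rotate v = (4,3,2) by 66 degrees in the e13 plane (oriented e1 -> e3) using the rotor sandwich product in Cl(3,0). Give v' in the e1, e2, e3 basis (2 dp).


Rotor R = cos(33deg) - sin(33deg)*e13
Rotation angle theta = 2 * 33 = 66 degrees in the e13 plane (e1 -> e3).
The component perpendicular to the plane (e2) is invariant: v'_2 = v2 = 3.00
cos(66deg) = 0.4067, sin(66deg) = 0.9135
v'_1 = v1*cos(theta) - v3*sin(theta) = 4*0.4067 - 2*0.9135 = -0.20
v'_3 = v1*sin(theta) + v3*cos(theta) = 4*0.9135 + 2*0.4067 = 4.47
v' = -0.20*e1 + 3.00*e2 + 4.47*e3


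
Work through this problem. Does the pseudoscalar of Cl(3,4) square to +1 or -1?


The pseudoscalar I = e1...e_n (product of all n generators) of Cl(p,q) satisfies I^2 = (-1)^(q + n(n-1)/2).
p = 3, q = 4, n = p + q = 7
n(n-1)/2 = 7 * 6 / 2 = 21
Exponent = q + n(n-1)/2 = 4 + 21 = 25
I^2 = (-1)^25 = -1


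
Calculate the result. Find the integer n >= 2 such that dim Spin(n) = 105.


dim Spin(n) = dim so(n) = n(n-1)/2.
Solve n(n-1)/2 = 105, i.e. n^2 - n - 210 = 0.
Discriminant = 1 + 8*105 = 841
n = (1 + sqrt(841))/2 = (1 + 29)/2 = 15


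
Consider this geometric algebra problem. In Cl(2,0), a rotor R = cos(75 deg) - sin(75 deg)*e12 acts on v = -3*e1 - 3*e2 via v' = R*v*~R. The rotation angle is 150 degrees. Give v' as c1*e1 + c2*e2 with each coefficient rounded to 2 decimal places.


Rotor R = cos(75deg) - sin(75deg)*e12
Rotation angle theta = 2 * 75 = 150 degrees
v' = R*v*~R rotates v by theta.
cos(150deg) = -0.8660, sin(150deg) = 0.5000
v'_1 = -3*cos(150deg) - (-3)*sin(150deg)
= -3*(-0.8660) - (-3)*0.5000
= 4.10
v'_2 = -3*sin(150deg) + (-3)*cos(150deg)
= -3*0.5000 + (-3)*(-0.8660)
= 1.10
v' = 4.10*e1 + 1.10*e2


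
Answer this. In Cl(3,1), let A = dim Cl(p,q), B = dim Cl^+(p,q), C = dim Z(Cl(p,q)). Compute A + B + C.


n = 3 + 1 = 4
Total dim = 2^4 = 16
Even subalgebra dim = 2^3 = 8
n is even, so center dim = 1
Sum = 16 + 8 + 1 = 25


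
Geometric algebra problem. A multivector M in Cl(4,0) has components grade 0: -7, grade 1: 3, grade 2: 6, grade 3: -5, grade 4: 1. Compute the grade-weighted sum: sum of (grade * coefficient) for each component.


Grade-weighted sum = sum of grade_k * coefficient_k
0*(-7) = 0
1*3 = 3
2*6 = 12
3*(-5) = -15
4*1 = 4
Total = 0 + 3 + 12 + (-15) + 4 = 4


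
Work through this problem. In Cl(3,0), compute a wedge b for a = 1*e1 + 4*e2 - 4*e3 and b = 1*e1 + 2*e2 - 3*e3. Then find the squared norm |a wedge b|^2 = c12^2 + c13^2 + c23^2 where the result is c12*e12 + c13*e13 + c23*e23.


a wedge b = (a1*b2 - a2*b1)*e12 + (a1*b3 - a3*b1)*e13 + (a2*b3 - a3*b2)*e23
e12 coeff: 1*2 - 4*1 = 2 - 4 = -2
e13 coeff: 1*(-3) - (-4)*1 = -3 - (-4) = 1
e23 coeff: 4*(-3) - (-4)*2 = -12 - (-8) = -4
|a wedge b|^2 = (-2)^2 + 1^2 + (-4)^2
= 4 + 1 + 16
= 21


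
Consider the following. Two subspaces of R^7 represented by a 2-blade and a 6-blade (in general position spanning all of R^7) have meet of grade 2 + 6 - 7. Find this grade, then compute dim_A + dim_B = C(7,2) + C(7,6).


Meet grade = grade(A) + grade(B) - n
= 2 + 6 - 7 = 1
C(7,2) = 21
C(7,6) = 7
dim_A + dim_B = 21 + 7 = 28


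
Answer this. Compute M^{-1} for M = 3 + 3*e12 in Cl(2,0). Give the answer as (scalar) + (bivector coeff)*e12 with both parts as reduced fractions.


M = 3 + 3*e12, where e12^2 = -1.
Since M commutes with its reverse ~M = a - b*e12, M * ~M = a^2 - b^2*e12^2 = a^2 + b^2.
So M^{-1} = ~M / (a^2 + b^2) = (a - b*e12)/(a^2 + b^2).
a^2 + b^2 = 9 + 9 = 18
Scalar part = 3/18 = 1/6
Bivector coeff = -3/18 = -1/6
M^{-1} = 1/6 - 1/6*e12


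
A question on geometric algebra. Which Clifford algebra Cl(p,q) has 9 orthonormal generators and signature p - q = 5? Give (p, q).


We need p + q = 9 and p - q = 5.
Adding: 2p = 9 + 5 = 14, so p = 7.
Then q = 9 - 7 = 2.
(p, q) = (7, 2)


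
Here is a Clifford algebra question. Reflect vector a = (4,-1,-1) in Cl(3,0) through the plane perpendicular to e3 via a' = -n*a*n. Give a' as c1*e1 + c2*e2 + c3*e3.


Reflection formula: a' = -n*a*n, with n = e3 (unit vector, n^2 = 1).
For reflection through hyperplane perp to e3:
The component along e3 flips sign, others stay.
a = (4, -1, -1)
a' = (4, -1, 1)
a' = 4*e1 - 1*e2 + 1*e3


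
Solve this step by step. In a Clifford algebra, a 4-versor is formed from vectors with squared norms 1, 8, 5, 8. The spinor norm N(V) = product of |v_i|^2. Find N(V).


Spinor norm N(V) = |v1|^2 * |v2|^2 * ... * |v4|^2
= 1 * 8 * 5 * 8
Running product: 1, 8, 40, 320
N(V) = 320


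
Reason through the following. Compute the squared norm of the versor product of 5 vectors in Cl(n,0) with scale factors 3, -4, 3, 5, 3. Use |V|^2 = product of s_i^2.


Each vector v_i has |v_i|^2 = s_i^2
Squared scales: 3^2 = 9, (-4)^2 = 16, 3^2 = 9, 5^2 = 25, 3^2 = 9
|V|^2 = 9 * 16 * 9 * 25 * 9
= 291600


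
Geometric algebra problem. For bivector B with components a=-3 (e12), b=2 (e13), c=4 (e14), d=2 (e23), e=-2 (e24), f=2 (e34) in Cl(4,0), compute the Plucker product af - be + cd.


Plucker relation: af - be + cd
a*f = (-3)*2 = -6
b*e = 2*(-2) = -4
c*d = 4*2 = 8
af - be + cd = -6 - (-4) + 8
= 6


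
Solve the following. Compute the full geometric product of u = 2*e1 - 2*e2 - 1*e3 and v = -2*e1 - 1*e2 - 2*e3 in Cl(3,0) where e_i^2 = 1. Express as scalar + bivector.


In Cl(3,0): e_i^2 = 1, e_ie_j = -e_je_i for i != j.
Scalar part = u . v = 2*(-2) + (-2)*(-1) + (-1)*(-2)
= -4 + 2 + 2 = 0
e12 coeff = 2*(-1) - (-2)*(-2) = -2 - 4 = -6
e13 coeff = 2*(-2) - (-1)*(-2) = -4 - 2 = -6
e23 coeff = (-2)*(-2) - (-1)*(-1) = 4 - 1 = 3
uv = 0 - 6*e12 - 6*e13 + 3*e23


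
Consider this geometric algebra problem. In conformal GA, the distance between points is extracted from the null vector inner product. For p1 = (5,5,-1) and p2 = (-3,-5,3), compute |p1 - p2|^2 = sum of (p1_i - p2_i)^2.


p1 - p2 = (8, 10, -4)
|p1 - p2|^2 = 8^2 + 10^2 + (-4)^2
= 64 + 100 + 16
= 180


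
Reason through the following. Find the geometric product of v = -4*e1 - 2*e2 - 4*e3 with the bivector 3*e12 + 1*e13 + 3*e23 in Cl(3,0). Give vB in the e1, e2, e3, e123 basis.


vB has grade-1 (vector) and grade-3 (trivector) parts: vB = (v _| B) + (v ^ B).
Vector part <vB>_1:
  e1: -v2*b12 - v3*b13 = -(-2)*(3) - (-4)*(1) = 10
  e2: v1*b12 - v3*b23 = (-4)*(3) - (-4)*(3) = 0
  e3: v1*b13 + v2*b23 = (-4)*(1) + (-2)*(3) = -10
Trivector part <vB>_3:
  e123: v1*b23 - v2*b13 + v3*b12 = (-4)*(3) - (-2)*(1) + (-4)*(3) = -22
vB = 10*e1 + 0*e2 - 10*e3 - 22*e123


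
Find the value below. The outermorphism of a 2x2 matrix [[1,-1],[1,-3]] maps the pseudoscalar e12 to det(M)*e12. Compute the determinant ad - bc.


The outermorphism of a linear map f sends e1^e2 to f(e1)^f(e2).
f(e1) = 1*e1 + 1*e2
f(e2) = -1*e1 - 3*e2
f(e1) ^ f(e2) = (1*e1 + 1*e2) ^ (-1*e1 - 3*e2)
= 1*(-3)*e12 + 1*(-1)*e21
= (-3 - (-1))*e12
= -2*e12
Coefficient = -2


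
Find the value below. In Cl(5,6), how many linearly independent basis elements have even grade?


Even subalgebra dimension = 2^(n-1)
n = 5 + 6 = 11
2^(11 - 1) = 2^10 = 1024
Verification: sum of C(11,k) for even k = 1 + 55 + 330 + 462 + 165 + 11 = 1024
Result = 1024


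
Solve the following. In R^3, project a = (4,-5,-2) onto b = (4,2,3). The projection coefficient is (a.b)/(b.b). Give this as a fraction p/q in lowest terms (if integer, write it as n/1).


Projection coefficient = (a . b) / (b . b)
a . b = 4*4 + (-5)*2 + (-2)*3
= 16 + (-10) + (-6) = 0
b . b = 4^2 + 2^2 + 3^2
= 16 + 4 + 9 = 29
Coefficient = 0/29
In lowest terms: 0/1


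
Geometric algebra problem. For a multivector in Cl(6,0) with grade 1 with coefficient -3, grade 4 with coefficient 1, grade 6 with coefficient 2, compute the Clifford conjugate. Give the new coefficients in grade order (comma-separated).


Clifford conjugate sign for grade k: (-1)^(k(k+1)/2)
Grade 1: (-1)^(1*2/2) = (-1)^1 = -1, coeff -3 -> 3
Grade 4: (-1)^(4*5/2) = (-1)^10 = 1, coeff 1 -> 1
Grade 6: (-1)^(6*7/2) = (-1)^21 = -1, coeff 2 -> -2
Conjugated coefficients: 3, 1, -2


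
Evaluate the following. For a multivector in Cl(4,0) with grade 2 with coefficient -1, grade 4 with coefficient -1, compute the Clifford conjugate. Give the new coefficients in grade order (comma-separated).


Clifford conjugate sign for grade k: (-1)^(k(k+1)/2)
Grade 2: (-1)^(2*3/2) = (-1)^3 = -1, coeff -1 -> 1
Grade 4: (-1)^(4*5/2) = (-1)^10 = 1, coeff -1 -> -1
Conjugated coefficients: 1, -1


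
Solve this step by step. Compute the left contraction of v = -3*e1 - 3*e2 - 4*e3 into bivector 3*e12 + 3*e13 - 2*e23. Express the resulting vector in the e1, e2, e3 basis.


Left contraction v _| B = <vB>_1 (grade-1 part of the geometric product vB).
Using e1_|e12 = e2, e2_|e12 = -e1, e1_|e13 = e3, e3_|e13 = -e1, e2_|e23 = e3, e3_|e23 = -e2:
e1 coeff: -v2*b12 - v3*b13 = -(-3)*(3) - (-4)*(3) = 21
e2 coeff: v1*b12 - v3*b23 = (-3)*(3) - (-4)*(-2) = -17
e3 coeff: v1*b13 + v2*b23 = (-3)*(3) + (-3)*(-2) = -3
v _| B = 21*e1 - 17*e2 - 3*e3


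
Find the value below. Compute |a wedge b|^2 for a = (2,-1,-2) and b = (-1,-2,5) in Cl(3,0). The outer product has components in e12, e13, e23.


a wedge b = (a1*b2 - a2*b1)*e12 + (a1*b3 - a3*b1)*e13 + (a2*b3 - a3*b2)*e23
e12 coeff: 2*(-2) - (-1)*(-1) = -4 - 1 = -5
e13 coeff: 2*5 - (-2)*(-1) = 10 - 2 = 8
e23 coeff: (-1)*5 - (-2)*(-2) = -5 - 4 = -9
|a wedge b|^2 = (-5)^2 + 8^2 + (-9)^2
= 25 + 64 + 81
= 170


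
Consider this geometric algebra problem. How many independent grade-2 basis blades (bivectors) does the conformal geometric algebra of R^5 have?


The conformal model of R^5 uses Cl(6,1) with m = 5 + 2 = 7 generators.
Number of grade-2 blades = C(m, 2) = C(7, 2)
= 7*6/2 = 21


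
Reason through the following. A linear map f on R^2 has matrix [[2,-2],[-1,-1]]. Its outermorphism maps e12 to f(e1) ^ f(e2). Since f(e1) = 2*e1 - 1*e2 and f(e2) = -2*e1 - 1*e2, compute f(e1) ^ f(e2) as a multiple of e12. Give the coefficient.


The outermorphism of a linear map f sends e1^e2 to f(e1)^f(e2).
f(e1) = 2*e1 - 1*e2
f(e2) = -2*e1 - 1*e2
f(e1) ^ f(e2) = (2*e1 - 1*e2) ^ (-2*e1 - 1*e2)
= 2*(-1)*e12 + (-1)*(-2)*e21
= (-2 - 2)*e12
= -4*e12
Coefficient = -4


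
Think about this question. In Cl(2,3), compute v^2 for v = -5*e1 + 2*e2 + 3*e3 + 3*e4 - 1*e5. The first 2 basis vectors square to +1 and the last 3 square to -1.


v^2 = sum of c_i^2 * e_i^2
Positive signature terms (e_i^2 = +1): (-5)^2 + 2^2 = 29
Negative signature terms (e_j^2 = -1): 3^2 + 3^2 + (-1)^2 = 19
v^2 = 29 - 19 = 10


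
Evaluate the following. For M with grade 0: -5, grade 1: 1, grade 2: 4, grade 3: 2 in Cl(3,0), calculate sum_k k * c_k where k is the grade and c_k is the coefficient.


Grade-weighted sum = sum of grade_k * coefficient_k
0*(-5) = 0
1*1 = 1
2*4 = 8
3*2 = 6
Total = 0 + 1 + 8 + 6 = 15


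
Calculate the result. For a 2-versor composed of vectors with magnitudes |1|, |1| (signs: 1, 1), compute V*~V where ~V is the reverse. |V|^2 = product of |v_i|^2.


Each vector v_i has |v_i|^2 = s_i^2
Squared scales: 1^2 = 1, 1^2 = 1
|V|^2 = 1 * 1
= 1


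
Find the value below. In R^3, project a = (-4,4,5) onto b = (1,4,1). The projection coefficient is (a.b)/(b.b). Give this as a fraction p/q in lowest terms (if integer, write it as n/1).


Projection coefficient = (a . b) / (b . b)
a . b = (-4)*1 + 4*4 + 5*1
= -4 + 16 + 5 = 17
b . b = 1^2 + 4^2 + 1^2
= 1 + 16 + 1 = 18
Coefficient = 17/18
In lowest terms: 17/18
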